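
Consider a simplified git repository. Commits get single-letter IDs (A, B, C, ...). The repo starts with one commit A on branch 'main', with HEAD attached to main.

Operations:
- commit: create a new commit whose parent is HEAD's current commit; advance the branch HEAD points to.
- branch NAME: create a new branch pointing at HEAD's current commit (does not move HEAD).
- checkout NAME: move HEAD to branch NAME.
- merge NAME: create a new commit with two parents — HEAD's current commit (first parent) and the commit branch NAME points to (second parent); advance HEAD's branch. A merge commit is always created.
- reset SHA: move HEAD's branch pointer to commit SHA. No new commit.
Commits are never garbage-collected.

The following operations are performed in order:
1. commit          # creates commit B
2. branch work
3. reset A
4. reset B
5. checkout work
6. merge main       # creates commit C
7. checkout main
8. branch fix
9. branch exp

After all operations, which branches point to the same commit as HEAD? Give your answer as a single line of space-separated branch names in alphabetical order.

After op 1 (commit): HEAD=main@B [main=B]
After op 2 (branch): HEAD=main@B [main=B work=B]
After op 3 (reset): HEAD=main@A [main=A work=B]
After op 4 (reset): HEAD=main@B [main=B work=B]
After op 5 (checkout): HEAD=work@B [main=B work=B]
After op 6 (merge): HEAD=work@C [main=B work=C]
After op 7 (checkout): HEAD=main@B [main=B work=C]
After op 8 (branch): HEAD=main@B [fix=B main=B work=C]
After op 9 (branch): HEAD=main@B [exp=B fix=B main=B work=C]

Answer: exp fix main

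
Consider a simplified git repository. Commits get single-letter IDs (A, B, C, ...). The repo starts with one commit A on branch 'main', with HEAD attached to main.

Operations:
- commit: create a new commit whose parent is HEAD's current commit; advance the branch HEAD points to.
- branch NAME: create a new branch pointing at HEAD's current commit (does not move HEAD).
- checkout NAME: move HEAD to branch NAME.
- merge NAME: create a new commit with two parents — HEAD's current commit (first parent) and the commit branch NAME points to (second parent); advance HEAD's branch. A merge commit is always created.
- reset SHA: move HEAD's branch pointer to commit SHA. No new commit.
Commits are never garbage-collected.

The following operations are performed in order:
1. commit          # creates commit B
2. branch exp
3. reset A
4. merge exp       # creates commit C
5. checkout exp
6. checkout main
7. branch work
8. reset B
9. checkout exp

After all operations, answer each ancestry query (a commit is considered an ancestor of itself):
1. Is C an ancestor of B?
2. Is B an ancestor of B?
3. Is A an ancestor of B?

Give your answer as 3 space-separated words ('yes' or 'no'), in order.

After op 1 (commit): HEAD=main@B [main=B]
After op 2 (branch): HEAD=main@B [exp=B main=B]
After op 3 (reset): HEAD=main@A [exp=B main=A]
After op 4 (merge): HEAD=main@C [exp=B main=C]
After op 5 (checkout): HEAD=exp@B [exp=B main=C]
After op 6 (checkout): HEAD=main@C [exp=B main=C]
After op 7 (branch): HEAD=main@C [exp=B main=C work=C]
After op 8 (reset): HEAD=main@B [exp=B main=B work=C]
After op 9 (checkout): HEAD=exp@B [exp=B main=B work=C]
ancestors(B) = {A,B}; C in? no
ancestors(B) = {A,B}; B in? yes
ancestors(B) = {A,B}; A in? yes

Answer: no yes yes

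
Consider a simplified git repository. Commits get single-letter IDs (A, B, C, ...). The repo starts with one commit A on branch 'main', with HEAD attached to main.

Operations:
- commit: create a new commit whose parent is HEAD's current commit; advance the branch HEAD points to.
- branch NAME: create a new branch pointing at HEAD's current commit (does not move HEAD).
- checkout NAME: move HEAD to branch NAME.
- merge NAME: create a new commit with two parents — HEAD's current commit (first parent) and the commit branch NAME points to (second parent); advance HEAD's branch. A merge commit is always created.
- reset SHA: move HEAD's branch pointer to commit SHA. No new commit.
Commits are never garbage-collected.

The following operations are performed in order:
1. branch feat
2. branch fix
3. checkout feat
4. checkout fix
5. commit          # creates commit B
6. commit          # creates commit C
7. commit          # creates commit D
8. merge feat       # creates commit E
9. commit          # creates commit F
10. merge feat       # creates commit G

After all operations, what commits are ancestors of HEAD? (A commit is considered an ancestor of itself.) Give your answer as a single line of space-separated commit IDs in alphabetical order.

Answer: A B C D E F G

Derivation:
After op 1 (branch): HEAD=main@A [feat=A main=A]
After op 2 (branch): HEAD=main@A [feat=A fix=A main=A]
After op 3 (checkout): HEAD=feat@A [feat=A fix=A main=A]
After op 4 (checkout): HEAD=fix@A [feat=A fix=A main=A]
After op 5 (commit): HEAD=fix@B [feat=A fix=B main=A]
After op 6 (commit): HEAD=fix@C [feat=A fix=C main=A]
After op 7 (commit): HEAD=fix@D [feat=A fix=D main=A]
After op 8 (merge): HEAD=fix@E [feat=A fix=E main=A]
After op 9 (commit): HEAD=fix@F [feat=A fix=F main=A]
After op 10 (merge): HEAD=fix@G [feat=A fix=G main=A]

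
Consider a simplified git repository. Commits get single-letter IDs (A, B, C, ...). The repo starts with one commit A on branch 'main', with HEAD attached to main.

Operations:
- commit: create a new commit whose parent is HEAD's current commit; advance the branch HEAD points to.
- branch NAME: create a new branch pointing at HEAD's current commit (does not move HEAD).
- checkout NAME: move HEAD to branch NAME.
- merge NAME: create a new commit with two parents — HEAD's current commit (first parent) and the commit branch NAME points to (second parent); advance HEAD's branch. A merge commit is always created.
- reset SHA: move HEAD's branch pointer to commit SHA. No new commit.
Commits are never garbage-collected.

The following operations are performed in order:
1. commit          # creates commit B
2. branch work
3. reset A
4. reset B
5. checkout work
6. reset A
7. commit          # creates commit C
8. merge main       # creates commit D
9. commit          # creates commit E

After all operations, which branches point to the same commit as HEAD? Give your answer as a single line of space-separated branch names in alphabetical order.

After op 1 (commit): HEAD=main@B [main=B]
After op 2 (branch): HEAD=main@B [main=B work=B]
After op 3 (reset): HEAD=main@A [main=A work=B]
After op 4 (reset): HEAD=main@B [main=B work=B]
After op 5 (checkout): HEAD=work@B [main=B work=B]
After op 6 (reset): HEAD=work@A [main=B work=A]
After op 7 (commit): HEAD=work@C [main=B work=C]
After op 8 (merge): HEAD=work@D [main=B work=D]
After op 9 (commit): HEAD=work@E [main=B work=E]

Answer: work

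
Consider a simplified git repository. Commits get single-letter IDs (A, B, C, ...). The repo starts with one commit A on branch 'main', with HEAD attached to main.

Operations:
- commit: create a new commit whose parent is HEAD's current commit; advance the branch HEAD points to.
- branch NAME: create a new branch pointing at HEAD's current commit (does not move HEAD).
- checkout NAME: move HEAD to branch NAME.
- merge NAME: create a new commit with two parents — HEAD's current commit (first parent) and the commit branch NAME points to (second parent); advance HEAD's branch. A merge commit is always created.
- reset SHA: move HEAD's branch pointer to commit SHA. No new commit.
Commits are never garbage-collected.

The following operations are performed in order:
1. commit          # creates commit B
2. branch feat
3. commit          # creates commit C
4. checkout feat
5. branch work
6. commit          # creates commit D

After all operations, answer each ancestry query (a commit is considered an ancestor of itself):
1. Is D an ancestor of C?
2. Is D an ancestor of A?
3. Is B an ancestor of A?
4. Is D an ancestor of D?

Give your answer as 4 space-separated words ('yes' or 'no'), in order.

Answer: no no no yes

Derivation:
After op 1 (commit): HEAD=main@B [main=B]
After op 2 (branch): HEAD=main@B [feat=B main=B]
After op 3 (commit): HEAD=main@C [feat=B main=C]
After op 4 (checkout): HEAD=feat@B [feat=B main=C]
After op 5 (branch): HEAD=feat@B [feat=B main=C work=B]
After op 6 (commit): HEAD=feat@D [feat=D main=C work=B]
ancestors(C) = {A,B,C}; D in? no
ancestors(A) = {A}; D in? no
ancestors(A) = {A}; B in? no
ancestors(D) = {A,B,D}; D in? yes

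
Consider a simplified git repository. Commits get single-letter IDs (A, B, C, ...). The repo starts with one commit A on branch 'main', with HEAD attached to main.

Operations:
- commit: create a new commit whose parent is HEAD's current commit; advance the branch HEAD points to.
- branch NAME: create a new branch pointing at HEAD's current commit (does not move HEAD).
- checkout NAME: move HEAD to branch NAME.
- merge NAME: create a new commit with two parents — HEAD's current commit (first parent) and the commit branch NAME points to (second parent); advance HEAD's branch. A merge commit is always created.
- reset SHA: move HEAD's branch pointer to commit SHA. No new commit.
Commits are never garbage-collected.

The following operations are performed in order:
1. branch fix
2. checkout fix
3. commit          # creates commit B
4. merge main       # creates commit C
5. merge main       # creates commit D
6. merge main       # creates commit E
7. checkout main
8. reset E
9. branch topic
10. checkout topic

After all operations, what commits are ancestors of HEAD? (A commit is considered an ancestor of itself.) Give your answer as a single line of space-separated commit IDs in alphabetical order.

Answer: A B C D E

Derivation:
After op 1 (branch): HEAD=main@A [fix=A main=A]
After op 2 (checkout): HEAD=fix@A [fix=A main=A]
After op 3 (commit): HEAD=fix@B [fix=B main=A]
After op 4 (merge): HEAD=fix@C [fix=C main=A]
After op 5 (merge): HEAD=fix@D [fix=D main=A]
After op 6 (merge): HEAD=fix@E [fix=E main=A]
After op 7 (checkout): HEAD=main@A [fix=E main=A]
After op 8 (reset): HEAD=main@E [fix=E main=E]
After op 9 (branch): HEAD=main@E [fix=E main=E topic=E]
After op 10 (checkout): HEAD=topic@E [fix=E main=E topic=E]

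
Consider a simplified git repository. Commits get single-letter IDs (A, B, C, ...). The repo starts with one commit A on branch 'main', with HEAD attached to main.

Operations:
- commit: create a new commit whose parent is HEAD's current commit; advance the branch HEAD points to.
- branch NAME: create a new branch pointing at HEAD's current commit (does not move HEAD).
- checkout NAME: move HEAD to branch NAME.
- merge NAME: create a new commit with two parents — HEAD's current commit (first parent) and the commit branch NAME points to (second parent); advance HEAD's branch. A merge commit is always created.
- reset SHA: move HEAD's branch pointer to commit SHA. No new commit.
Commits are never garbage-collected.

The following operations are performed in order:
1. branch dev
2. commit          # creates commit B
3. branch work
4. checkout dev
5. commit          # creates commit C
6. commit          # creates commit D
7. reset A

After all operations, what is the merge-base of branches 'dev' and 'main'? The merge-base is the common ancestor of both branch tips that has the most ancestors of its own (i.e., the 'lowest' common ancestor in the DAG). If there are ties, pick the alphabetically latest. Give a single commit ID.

Answer: A

Derivation:
After op 1 (branch): HEAD=main@A [dev=A main=A]
After op 2 (commit): HEAD=main@B [dev=A main=B]
After op 3 (branch): HEAD=main@B [dev=A main=B work=B]
After op 4 (checkout): HEAD=dev@A [dev=A main=B work=B]
After op 5 (commit): HEAD=dev@C [dev=C main=B work=B]
After op 6 (commit): HEAD=dev@D [dev=D main=B work=B]
After op 7 (reset): HEAD=dev@A [dev=A main=B work=B]
ancestors(dev=A): ['A']
ancestors(main=B): ['A', 'B']
common: ['A']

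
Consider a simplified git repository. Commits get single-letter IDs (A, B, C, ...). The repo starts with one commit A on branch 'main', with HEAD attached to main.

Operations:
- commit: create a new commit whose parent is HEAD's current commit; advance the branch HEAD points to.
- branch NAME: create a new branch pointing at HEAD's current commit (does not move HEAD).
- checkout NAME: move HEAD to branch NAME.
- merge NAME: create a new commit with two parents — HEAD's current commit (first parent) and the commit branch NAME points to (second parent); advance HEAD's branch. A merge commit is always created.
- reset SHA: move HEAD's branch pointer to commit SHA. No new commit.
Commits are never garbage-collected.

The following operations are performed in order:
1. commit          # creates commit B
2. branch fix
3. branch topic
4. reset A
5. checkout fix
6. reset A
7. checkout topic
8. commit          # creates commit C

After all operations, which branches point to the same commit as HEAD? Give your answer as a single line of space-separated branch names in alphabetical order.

After op 1 (commit): HEAD=main@B [main=B]
After op 2 (branch): HEAD=main@B [fix=B main=B]
After op 3 (branch): HEAD=main@B [fix=B main=B topic=B]
After op 4 (reset): HEAD=main@A [fix=B main=A topic=B]
After op 5 (checkout): HEAD=fix@B [fix=B main=A topic=B]
After op 6 (reset): HEAD=fix@A [fix=A main=A topic=B]
After op 7 (checkout): HEAD=topic@B [fix=A main=A topic=B]
After op 8 (commit): HEAD=topic@C [fix=A main=A topic=C]

Answer: topic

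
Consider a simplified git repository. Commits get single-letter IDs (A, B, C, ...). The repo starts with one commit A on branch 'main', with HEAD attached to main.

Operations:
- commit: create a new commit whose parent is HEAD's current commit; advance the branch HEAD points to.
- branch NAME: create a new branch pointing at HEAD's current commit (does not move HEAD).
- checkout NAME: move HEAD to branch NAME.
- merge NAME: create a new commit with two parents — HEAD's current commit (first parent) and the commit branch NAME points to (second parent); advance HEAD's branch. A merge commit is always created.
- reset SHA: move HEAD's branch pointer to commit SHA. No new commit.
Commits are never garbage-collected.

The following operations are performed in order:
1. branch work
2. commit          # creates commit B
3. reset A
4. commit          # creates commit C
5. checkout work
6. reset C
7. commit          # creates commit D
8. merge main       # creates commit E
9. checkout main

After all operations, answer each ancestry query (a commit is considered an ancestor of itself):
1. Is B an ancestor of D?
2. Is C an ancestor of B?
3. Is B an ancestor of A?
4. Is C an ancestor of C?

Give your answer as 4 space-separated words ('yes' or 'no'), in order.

After op 1 (branch): HEAD=main@A [main=A work=A]
After op 2 (commit): HEAD=main@B [main=B work=A]
After op 3 (reset): HEAD=main@A [main=A work=A]
After op 4 (commit): HEAD=main@C [main=C work=A]
After op 5 (checkout): HEAD=work@A [main=C work=A]
After op 6 (reset): HEAD=work@C [main=C work=C]
After op 7 (commit): HEAD=work@D [main=C work=D]
After op 8 (merge): HEAD=work@E [main=C work=E]
After op 9 (checkout): HEAD=main@C [main=C work=E]
ancestors(D) = {A,C,D}; B in? no
ancestors(B) = {A,B}; C in? no
ancestors(A) = {A}; B in? no
ancestors(C) = {A,C}; C in? yes

Answer: no no no yes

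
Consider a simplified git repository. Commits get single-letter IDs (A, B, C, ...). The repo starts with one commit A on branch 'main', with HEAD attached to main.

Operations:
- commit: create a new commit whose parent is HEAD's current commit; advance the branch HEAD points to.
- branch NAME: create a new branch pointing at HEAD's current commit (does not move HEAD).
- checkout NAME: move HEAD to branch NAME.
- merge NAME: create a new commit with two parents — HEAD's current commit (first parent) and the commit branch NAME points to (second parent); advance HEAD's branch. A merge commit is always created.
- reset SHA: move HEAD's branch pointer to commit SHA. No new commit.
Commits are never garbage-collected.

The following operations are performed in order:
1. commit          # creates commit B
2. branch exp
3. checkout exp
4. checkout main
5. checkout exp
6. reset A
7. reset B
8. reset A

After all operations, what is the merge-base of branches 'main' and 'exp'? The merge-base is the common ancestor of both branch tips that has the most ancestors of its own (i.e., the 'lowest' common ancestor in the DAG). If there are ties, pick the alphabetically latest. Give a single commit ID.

After op 1 (commit): HEAD=main@B [main=B]
After op 2 (branch): HEAD=main@B [exp=B main=B]
After op 3 (checkout): HEAD=exp@B [exp=B main=B]
After op 4 (checkout): HEAD=main@B [exp=B main=B]
After op 5 (checkout): HEAD=exp@B [exp=B main=B]
After op 6 (reset): HEAD=exp@A [exp=A main=B]
After op 7 (reset): HEAD=exp@B [exp=B main=B]
After op 8 (reset): HEAD=exp@A [exp=A main=B]
ancestors(main=B): ['A', 'B']
ancestors(exp=A): ['A']
common: ['A']

Answer: A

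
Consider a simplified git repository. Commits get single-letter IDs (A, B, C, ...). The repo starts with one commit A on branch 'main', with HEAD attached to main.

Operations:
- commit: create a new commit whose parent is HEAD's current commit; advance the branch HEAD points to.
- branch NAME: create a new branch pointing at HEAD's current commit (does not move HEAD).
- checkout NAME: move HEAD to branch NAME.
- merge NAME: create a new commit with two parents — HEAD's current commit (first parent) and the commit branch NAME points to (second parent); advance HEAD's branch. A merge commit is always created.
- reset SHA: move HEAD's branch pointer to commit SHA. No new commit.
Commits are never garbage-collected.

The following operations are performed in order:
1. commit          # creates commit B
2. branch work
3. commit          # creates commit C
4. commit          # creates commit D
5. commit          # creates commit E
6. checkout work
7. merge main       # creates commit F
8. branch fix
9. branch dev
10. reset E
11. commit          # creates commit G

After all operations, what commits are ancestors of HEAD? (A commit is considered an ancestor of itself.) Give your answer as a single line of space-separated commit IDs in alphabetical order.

After op 1 (commit): HEAD=main@B [main=B]
After op 2 (branch): HEAD=main@B [main=B work=B]
After op 3 (commit): HEAD=main@C [main=C work=B]
After op 4 (commit): HEAD=main@D [main=D work=B]
After op 5 (commit): HEAD=main@E [main=E work=B]
After op 6 (checkout): HEAD=work@B [main=E work=B]
After op 7 (merge): HEAD=work@F [main=E work=F]
After op 8 (branch): HEAD=work@F [fix=F main=E work=F]
After op 9 (branch): HEAD=work@F [dev=F fix=F main=E work=F]
After op 10 (reset): HEAD=work@E [dev=F fix=F main=E work=E]
After op 11 (commit): HEAD=work@G [dev=F fix=F main=E work=G]

Answer: A B C D E G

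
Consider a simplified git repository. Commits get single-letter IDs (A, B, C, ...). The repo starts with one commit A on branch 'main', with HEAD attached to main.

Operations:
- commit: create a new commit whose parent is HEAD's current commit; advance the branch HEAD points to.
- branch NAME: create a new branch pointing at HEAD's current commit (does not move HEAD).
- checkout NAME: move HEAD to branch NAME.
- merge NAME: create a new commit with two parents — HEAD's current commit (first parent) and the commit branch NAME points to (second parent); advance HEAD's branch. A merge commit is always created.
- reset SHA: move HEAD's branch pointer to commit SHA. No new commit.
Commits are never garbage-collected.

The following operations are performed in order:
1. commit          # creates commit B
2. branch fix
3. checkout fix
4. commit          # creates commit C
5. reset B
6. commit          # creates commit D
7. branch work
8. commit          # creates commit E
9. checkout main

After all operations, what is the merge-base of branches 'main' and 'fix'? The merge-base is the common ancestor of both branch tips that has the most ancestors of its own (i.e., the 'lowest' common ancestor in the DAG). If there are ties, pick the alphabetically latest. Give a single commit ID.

After op 1 (commit): HEAD=main@B [main=B]
After op 2 (branch): HEAD=main@B [fix=B main=B]
After op 3 (checkout): HEAD=fix@B [fix=B main=B]
After op 4 (commit): HEAD=fix@C [fix=C main=B]
After op 5 (reset): HEAD=fix@B [fix=B main=B]
After op 6 (commit): HEAD=fix@D [fix=D main=B]
After op 7 (branch): HEAD=fix@D [fix=D main=B work=D]
After op 8 (commit): HEAD=fix@E [fix=E main=B work=D]
After op 9 (checkout): HEAD=main@B [fix=E main=B work=D]
ancestors(main=B): ['A', 'B']
ancestors(fix=E): ['A', 'B', 'D', 'E']
common: ['A', 'B']

Answer: B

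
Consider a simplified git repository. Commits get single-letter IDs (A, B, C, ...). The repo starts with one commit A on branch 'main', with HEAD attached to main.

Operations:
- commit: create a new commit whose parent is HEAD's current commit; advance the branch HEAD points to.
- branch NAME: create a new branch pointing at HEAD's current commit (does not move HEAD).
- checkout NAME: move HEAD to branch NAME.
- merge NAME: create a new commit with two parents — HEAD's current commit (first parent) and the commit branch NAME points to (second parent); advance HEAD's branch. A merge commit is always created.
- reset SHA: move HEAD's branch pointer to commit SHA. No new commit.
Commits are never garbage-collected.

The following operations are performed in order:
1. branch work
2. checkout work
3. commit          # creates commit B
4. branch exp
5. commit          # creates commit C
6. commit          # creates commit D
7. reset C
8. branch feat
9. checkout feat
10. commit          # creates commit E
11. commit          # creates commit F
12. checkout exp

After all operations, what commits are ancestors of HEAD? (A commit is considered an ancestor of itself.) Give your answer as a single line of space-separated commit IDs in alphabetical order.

Answer: A B

Derivation:
After op 1 (branch): HEAD=main@A [main=A work=A]
After op 2 (checkout): HEAD=work@A [main=A work=A]
After op 3 (commit): HEAD=work@B [main=A work=B]
After op 4 (branch): HEAD=work@B [exp=B main=A work=B]
After op 5 (commit): HEAD=work@C [exp=B main=A work=C]
After op 6 (commit): HEAD=work@D [exp=B main=A work=D]
After op 7 (reset): HEAD=work@C [exp=B main=A work=C]
After op 8 (branch): HEAD=work@C [exp=B feat=C main=A work=C]
After op 9 (checkout): HEAD=feat@C [exp=B feat=C main=A work=C]
After op 10 (commit): HEAD=feat@E [exp=B feat=E main=A work=C]
After op 11 (commit): HEAD=feat@F [exp=B feat=F main=A work=C]
After op 12 (checkout): HEAD=exp@B [exp=B feat=F main=A work=C]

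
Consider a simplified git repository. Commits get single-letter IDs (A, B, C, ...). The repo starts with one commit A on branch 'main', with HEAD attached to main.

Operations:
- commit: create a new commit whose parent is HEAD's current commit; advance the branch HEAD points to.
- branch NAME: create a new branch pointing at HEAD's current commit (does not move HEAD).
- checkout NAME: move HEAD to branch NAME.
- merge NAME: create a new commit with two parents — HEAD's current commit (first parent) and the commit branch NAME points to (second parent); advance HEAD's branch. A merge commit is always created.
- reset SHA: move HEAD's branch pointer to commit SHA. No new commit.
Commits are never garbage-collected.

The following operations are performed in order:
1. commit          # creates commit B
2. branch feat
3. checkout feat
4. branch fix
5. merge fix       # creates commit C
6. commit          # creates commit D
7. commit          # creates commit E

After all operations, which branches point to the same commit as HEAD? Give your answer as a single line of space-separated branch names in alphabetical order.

After op 1 (commit): HEAD=main@B [main=B]
After op 2 (branch): HEAD=main@B [feat=B main=B]
After op 3 (checkout): HEAD=feat@B [feat=B main=B]
After op 4 (branch): HEAD=feat@B [feat=B fix=B main=B]
After op 5 (merge): HEAD=feat@C [feat=C fix=B main=B]
After op 6 (commit): HEAD=feat@D [feat=D fix=B main=B]
After op 7 (commit): HEAD=feat@E [feat=E fix=B main=B]

Answer: feat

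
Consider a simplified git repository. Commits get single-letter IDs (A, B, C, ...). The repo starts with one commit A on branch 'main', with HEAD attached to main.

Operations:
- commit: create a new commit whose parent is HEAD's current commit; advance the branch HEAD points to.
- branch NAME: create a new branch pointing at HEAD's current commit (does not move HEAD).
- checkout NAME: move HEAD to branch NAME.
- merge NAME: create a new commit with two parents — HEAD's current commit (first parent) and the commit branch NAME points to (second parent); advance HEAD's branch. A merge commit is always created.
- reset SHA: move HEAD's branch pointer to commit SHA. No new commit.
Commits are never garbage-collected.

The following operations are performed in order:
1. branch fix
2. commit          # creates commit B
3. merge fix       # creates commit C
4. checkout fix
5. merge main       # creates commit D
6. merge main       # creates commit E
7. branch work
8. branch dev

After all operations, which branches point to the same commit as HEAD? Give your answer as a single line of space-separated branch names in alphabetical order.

After op 1 (branch): HEAD=main@A [fix=A main=A]
After op 2 (commit): HEAD=main@B [fix=A main=B]
After op 3 (merge): HEAD=main@C [fix=A main=C]
After op 4 (checkout): HEAD=fix@A [fix=A main=C]
After op 5 (merge): HEAD=fix@D [fix=D main=C]
After op 6 (merge): HEAD=fix@E [fix=E main=C]
After op 7 (branch): HEAD=fix@E [fix=E main=C work=E]
After op 8 (branch): HEAD=fix@E [dev=E fix=E main=C work=E]

Answer: dev fix work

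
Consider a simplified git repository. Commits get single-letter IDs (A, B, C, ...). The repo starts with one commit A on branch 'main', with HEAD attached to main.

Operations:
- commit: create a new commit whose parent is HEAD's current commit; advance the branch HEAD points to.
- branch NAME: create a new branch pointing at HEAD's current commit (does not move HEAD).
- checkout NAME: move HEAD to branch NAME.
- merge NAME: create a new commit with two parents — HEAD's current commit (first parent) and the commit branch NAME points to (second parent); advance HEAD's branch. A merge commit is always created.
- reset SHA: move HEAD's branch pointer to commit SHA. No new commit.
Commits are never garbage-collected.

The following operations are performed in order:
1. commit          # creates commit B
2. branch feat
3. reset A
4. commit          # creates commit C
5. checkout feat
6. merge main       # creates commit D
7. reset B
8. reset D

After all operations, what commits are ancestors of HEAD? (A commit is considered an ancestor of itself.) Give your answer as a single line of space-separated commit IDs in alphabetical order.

Answer: A B C D

Derivation:
After op 1 (commit): HEAD=main@B [main=B]
After op 2 (branch): HEAD=main@B [feat=B main=B]
After op 3 (reset): HEAD=main@A [feat=B main=A]
After op 4 (commit): HEAD=main@C [feat=B main=C]
After op 5 (checkout): HEAD=feat@B [feat=B main=C]
After op 6 (merge): HEAD=feat@D [feat=D main=C]
After op 7 (reset): HEAD=feat@B [feat=B main=C]
After op 8 (reset): HEAD=feat@D [feat=D main=C]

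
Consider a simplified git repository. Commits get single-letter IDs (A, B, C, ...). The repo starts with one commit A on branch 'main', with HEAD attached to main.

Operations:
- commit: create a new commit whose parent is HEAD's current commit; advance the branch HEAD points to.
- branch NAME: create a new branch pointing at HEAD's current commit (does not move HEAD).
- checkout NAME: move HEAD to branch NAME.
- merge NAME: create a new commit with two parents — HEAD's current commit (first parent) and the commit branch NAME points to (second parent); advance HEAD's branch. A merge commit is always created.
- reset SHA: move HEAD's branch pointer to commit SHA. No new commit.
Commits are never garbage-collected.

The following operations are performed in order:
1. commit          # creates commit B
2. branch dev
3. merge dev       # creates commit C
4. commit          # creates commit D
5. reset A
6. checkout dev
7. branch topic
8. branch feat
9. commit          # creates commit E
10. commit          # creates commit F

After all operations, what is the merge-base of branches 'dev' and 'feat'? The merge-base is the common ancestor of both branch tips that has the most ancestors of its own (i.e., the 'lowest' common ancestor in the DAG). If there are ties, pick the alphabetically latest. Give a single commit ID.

After op 1 (commit): HEAD=main@B [main=B]
After op 2 (branch): HEAD=main@B [dev=B main=B]
After op 3 (merge): HEAD=main@C [dev=B main=C]
After op 4 (commit): HEAD=main@D [dev=B main=D]
After op 5 (reset): HEAD=main@A [dev=B main=A]
After op 6 (checkout): HEAD=dev@B [dev=B main=A]
After op 7 (branch): HEAD=dev@B [dev=B main=A topic=B]
After op 8 (branch): HEAD=dev@B [dev=B feat=B main=A topic=B]
After op 9 (commit): HEAD=dev@E [dev=E feat=B main=A topic=B]
After op 10 (commit): HEAD=dev@F [dev=F feat=B main=A topic=B]
ancestors(dev=F): ['A', 'B', 'E', 'F']
ancestors(feat=B): ['A', 'B']
common: ['A', 'B']

Answer: B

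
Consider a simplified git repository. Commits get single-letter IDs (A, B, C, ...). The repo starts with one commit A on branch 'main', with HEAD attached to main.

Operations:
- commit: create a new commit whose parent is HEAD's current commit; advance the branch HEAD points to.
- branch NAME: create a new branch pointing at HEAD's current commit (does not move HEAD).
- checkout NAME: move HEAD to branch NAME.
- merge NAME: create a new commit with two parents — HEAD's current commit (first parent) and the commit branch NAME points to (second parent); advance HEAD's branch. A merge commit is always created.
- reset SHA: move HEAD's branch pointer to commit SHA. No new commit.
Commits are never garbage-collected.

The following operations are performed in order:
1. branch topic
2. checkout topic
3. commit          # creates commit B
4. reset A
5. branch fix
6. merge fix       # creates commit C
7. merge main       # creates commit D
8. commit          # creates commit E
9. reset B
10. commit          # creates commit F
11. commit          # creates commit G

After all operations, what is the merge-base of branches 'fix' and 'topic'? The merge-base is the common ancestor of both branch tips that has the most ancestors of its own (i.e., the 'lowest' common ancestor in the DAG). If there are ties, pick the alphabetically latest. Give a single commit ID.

After op 1 (branch): HEAD=main@A [main=A topic=A]
After op 2 (checkout): HEAD=topic@A [main=A topic=A]
After op 3 (commit): HEAD=topic@B [main=A topic=B]
After op 4 (reset): HEAD=topic@A [main=A topic=A]
After op 5 (branch): HEAD=topic@A [fix=A main=A topic=A]
After op 6 (merge): HEAD=topic@C [fix=A main=A topic=C]
After op 7 (merge): HEAD=topic@D [fix=A main=A topic=D]
After op 8 (commit): HEAD=topic@E [fix=A main=A topic=E]
After op 9 (reset): HEAD=topic@B [fix=A main=A topic=B]
After op 10 (commit): HEAD=topic@F [fix=A main=A topic=F]
After op 11 (commit): HEAD=topic@G [fix=A main=A topic=G]
ancestors(fix=A): ['A']
ancestors(topic=G): ['A', 'B', 'F', 'G']
common: ['A']

Answer: A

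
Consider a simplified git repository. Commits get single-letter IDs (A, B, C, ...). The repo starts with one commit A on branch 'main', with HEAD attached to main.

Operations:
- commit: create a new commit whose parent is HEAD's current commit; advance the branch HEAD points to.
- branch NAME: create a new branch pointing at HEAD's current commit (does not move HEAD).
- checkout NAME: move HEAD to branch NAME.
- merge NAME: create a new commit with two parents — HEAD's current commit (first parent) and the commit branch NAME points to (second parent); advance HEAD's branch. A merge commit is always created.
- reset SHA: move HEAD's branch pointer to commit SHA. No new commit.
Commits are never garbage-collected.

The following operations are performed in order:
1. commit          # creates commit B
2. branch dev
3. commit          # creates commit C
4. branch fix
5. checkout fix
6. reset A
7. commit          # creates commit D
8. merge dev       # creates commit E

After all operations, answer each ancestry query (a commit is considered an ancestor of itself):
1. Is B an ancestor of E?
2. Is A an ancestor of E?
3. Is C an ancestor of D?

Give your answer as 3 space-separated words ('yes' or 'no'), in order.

Answer: yes yes no

Derivation:
After op 1 (commit): HEAD=main@B [main=B]
After op 2 (branch): HEAD=main@B [dev=B main=B]
After op 3 (commit): HEAD=main@C [dev=B main=C]
After op 4 (branch): HEAD=main@C [dev=B fix=C main=C]
After op 5 (checkout): HEAD=fix@C [dev=B fix=C main=C]
After op 6 (reset): HEAD=fix@A [dev=B fix=A main=C]
After op 7 (commit): HEAD=fix@D [dev=B fix=D main=C]
After op 8 (merge): HEAD=fix@E [dev=B fix=E main=C]
ancestors(E) = {A,B,D,E}; B in? yes
ancestors(E) = {A,B,D,E}; A in? yes
ancestors(D) = {A,D}; C in? no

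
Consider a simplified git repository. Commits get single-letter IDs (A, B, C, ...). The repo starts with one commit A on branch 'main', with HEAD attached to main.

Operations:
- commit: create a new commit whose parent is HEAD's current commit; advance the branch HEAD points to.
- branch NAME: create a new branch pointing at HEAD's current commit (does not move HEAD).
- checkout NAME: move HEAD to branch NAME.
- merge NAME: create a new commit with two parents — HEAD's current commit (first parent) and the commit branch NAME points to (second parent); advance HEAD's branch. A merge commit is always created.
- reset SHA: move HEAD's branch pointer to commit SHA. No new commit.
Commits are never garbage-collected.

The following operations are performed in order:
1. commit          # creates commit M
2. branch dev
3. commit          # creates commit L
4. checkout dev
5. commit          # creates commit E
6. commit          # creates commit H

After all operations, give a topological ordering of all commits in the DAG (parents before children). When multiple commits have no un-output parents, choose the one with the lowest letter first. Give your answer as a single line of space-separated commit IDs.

After op 1 (commit): HEAD=main@M [main=M]
After op 2 (branch): HEAD=main@M [dev=M main=M]
After op 3 (commit): HEAD=main@L [dev=M main=L]
After op 4 (checkout): HEAD=dev@M [dev=M main=L]
After op 5 (commit): HEAD=dev@E [dev=E main=L]
After op 6 (commit): HEAD=dev@H [dev=H main=L]
commit A: parents=[]
commit E: parents=['M']
commit H: parents=['E']
commit L: parents=['M']
commit M: parents=['A']

Answer: A M E H L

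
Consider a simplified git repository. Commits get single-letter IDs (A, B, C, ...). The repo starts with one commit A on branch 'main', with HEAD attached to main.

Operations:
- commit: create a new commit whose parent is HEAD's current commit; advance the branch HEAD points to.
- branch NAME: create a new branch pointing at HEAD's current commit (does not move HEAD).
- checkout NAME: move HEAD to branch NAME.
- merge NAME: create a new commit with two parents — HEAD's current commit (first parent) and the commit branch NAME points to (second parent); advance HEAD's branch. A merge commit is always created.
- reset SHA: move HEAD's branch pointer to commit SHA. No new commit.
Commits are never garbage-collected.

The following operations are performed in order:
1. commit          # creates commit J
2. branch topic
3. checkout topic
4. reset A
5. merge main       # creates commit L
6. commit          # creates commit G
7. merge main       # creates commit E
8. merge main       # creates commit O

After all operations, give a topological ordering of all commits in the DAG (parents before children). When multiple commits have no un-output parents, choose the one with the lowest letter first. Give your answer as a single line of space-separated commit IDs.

After op 1 (commit): HEAD=main@J [main=J]
After op 2 (branch): HEAD=main@J [main=J topic=J]
After op 3 (checkout): HEAD=topic@J [main=J topic=J]
After op 4 (reset): HEAD=topic@A [main=J topic=A]
After op 5 (merge): HEAD=topic@L [main=J topic=L]
After op 6 (commit): HEAD=topic@G [main=J topic=G]
After op 7 (merge): HEAD=topic@E [main=J topic=E]
After op 8 (merge): HEAD=topic@O [main=J topic=O]
commit A: parents=[]
commit E: parents=['G', 'J']
commit G: parents=['L']
commit J: parents=['A']
commit L: parents=['A', 'J']
commit O: parents=['E', 'J']

Answer: A J L G E O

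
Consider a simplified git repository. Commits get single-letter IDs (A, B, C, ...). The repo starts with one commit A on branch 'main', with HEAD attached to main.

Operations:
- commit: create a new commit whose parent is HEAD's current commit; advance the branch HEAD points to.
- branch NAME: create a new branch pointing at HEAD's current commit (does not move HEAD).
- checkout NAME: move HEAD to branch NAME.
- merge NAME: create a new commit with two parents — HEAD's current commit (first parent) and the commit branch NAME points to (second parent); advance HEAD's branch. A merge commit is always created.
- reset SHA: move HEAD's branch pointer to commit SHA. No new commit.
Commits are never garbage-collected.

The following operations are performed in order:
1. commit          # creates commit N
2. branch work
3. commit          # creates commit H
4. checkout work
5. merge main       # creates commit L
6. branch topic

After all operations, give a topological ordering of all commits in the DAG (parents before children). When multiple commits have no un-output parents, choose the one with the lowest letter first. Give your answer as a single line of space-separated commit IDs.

Answer: A N H L

Derivation:
After op 1 (commit): HEAD=main@N [main=N]
After op 2 (branch): HEAD=main@N [main=N work=N]
After op 3 (commit): HEAD=main@H [main=H work=N]
After op 4 (checkout): HEAD=work@N [main=H work=N]
After op 5 (merge): HEAD=work@L [main=H work=L]
After op 6 (branch): HEAD=work@L [main=H topic=L work=L]
commit A: parents=[]
commit H: parents=['N']
commit L: parents=['N', 'H']
commit N: parents=['A']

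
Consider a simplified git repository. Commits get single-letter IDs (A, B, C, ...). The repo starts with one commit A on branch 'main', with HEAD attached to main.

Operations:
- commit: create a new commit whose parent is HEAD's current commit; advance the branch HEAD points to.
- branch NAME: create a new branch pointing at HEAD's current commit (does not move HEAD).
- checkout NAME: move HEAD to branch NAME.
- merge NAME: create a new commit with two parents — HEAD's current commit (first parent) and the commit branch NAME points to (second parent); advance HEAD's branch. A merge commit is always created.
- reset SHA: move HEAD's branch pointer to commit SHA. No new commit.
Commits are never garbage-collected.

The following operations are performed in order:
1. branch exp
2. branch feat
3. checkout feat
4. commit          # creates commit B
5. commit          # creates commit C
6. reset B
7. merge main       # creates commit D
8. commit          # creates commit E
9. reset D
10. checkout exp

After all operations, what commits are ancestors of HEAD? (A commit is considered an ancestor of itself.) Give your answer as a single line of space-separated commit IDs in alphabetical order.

Answer: A

Derivation:
After op 1 (branch): HEAD=main@A [exp=A main=A]
After op 2 (branch): HEAD=main@A [exp=A feat=A main=A]
After op 3 (checkout): HEAD=feat@A [exp=A feat=A main=A]
After op 4 (commit): HEAD=feat@B [exp=A feat=B main=A]
After op 5 (commit): HEAD=feat@C [exp=A feat=C main=A]
After op 6 (reset): HEAD=feat@B [exp=A feat=B main=A]
After op 7 (merge): HEAD=feat@D [exp=A feat=D main=A]
After op 8 (commit): HEAD=feat@E [exp=A feat=E main=A]
After op 9 (reset): HEAD=feat@D [exp=A feat=D main=A]
After op 10 (checkout): HEAD=exp@A [exp=A feat=D main=A]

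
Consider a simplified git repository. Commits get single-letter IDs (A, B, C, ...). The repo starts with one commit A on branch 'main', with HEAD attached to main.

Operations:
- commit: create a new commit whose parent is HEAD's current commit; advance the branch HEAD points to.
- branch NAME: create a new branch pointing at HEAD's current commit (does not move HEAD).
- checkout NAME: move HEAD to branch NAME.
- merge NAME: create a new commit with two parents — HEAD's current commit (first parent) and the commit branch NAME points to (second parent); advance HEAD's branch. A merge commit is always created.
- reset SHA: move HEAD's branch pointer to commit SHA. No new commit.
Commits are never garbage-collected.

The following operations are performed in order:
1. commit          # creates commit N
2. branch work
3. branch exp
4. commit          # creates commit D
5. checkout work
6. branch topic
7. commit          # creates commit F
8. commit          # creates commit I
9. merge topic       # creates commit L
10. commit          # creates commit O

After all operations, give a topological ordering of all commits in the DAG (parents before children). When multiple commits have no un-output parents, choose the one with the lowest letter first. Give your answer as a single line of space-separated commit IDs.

Answer: A N D F I L O

Derivation:
After op 1 (commit): HEAD=main@N [main=N]
After op 2 (branch): HEAD=main@N [main=N work=N]
After op 3 (branch): HEAD=main@N [exp=N main=N work=N]
After op 4 (commit): HEAD=main@D [exp=N main=D work=N]
After op 5 (checkout): HEAD=work@N [exp=N main=D work=N]
After op 6 (branch): HEAD=work@N [exp=N main=D topic=N work=N]
After op 7 (commit): HEAD=work@F [exp=N main=D topic=N work=F]
After op 8 (commit): HEAD=work@I [exp=N main=D topic=N work=I]
After op 9 (merge): HEAD=work@L [exp=N main=D topic=N work=L]
After op 10 (commit): HEAD=work@O [exp=N main=D topic=N work=O]
commit A: parents=[]
commit D: parents=['N']
commit F: parents=['N']
commit I: parents=['F']
commit L: parents=['I', 'N']
commit N: parents=['A']
commit O: parents=['L']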